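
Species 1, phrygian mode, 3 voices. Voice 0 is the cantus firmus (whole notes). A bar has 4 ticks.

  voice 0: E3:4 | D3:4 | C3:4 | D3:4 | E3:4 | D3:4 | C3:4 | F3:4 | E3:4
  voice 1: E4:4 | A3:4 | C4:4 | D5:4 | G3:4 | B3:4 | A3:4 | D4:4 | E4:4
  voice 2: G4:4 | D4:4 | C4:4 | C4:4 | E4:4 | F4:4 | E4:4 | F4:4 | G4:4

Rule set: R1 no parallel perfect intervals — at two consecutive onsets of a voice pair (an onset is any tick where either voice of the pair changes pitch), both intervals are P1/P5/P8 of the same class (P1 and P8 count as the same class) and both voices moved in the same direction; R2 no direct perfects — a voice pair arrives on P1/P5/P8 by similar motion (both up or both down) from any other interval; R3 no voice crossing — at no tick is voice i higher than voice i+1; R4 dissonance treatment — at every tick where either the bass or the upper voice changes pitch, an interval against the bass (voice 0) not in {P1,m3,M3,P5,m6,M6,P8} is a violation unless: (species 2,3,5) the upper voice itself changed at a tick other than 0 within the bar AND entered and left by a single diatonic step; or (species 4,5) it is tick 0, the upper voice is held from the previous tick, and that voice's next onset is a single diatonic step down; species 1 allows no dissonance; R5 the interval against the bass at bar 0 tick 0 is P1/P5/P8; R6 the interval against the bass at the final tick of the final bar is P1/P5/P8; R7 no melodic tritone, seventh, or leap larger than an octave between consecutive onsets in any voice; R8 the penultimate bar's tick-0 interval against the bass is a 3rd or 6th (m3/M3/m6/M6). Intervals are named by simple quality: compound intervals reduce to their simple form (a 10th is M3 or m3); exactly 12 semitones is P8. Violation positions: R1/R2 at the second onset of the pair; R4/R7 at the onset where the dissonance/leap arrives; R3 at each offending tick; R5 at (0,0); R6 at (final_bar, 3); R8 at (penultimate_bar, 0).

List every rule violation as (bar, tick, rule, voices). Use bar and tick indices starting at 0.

(0, 0, R5, (0, 2))
(1, 0, R2, (0, 1))
(1, 0, R2, (0, 2))
(2, 0, R1, (0, 2))
(3, 0, R1, (0, 1))
(3, 0, R3, (1, 2))
(3, 0, R4, (0, 2))
(3, 0, R7, (1,))
(3, 1, R3, (1, 2))
(3, 2, R3, (1, 2))
(3, 3, R3, (1, 2))
(4, 0, R2, (0, 2))
(4, 0, R7, (1,))
(6, 0, R2, (1, 2))
(7, 0, R2, (0, 2))
(7, 0, R8, (0, 2))
(8, 3, R6, (0, 2))

bar 0: v0=E3 v1=E4 v2=G4 downbeat m3
bar 1: v0=D3 v1=A3 v2=D4 downbeat P8
bar 2: v0=C3 v1=C4 v2=C4 downbeat P8
bar 3: v0=D3 v1=D5 v2=C4 downbeat m7
bar 4: v0=E3 v1=G3 v2=E4 downbeat P8
bar 5: v0=D3 v1=B3 v2=F4 downbeat m3
bar 6: v0=C3 v1=A3 v2=E4 downbeat M3
bar 7: v0=F3 v1=D4 v2=F4 downbeat P8
bar 8: v0=E3 v1=E4 v2=G4 downbeat m3
  -> R5 @ bar 0 tick 0 v(0, 2): opens on m3
  -> R2 @ bar 1 tick 0 v(0, 1): E3/E4 P8 -> D3/A3 P5 similar
  -> R2 @ bar 1 tick 0 v(0, 2): E3/G4 m3 -> D3/D4 P8 similar
  -> R1 @ bar 2 tick 0 v(0, 2): D3/D4 P8 -> C3/C4 P8 similar
  -> R1 @ bar 3 tick 0 v(0, 1): C3/C4 P8 -> D3/D5 P1 similar
  -> R3 @ bar 3 tick 0 v(1, 2): D5 above C4
  -> R4 @ bar 3 tick 0 v(0, 2): D3/C4 m7 untreated
  -> R7 @ bar 3 tick 0 v(1,): C4->D5 leap 14st
  -> R3 @ bar 3 tick 1 v(1, 2): D5 above C4
  -> R3 @ bar 3 tick 2 v(1, 2): D5 above C4
  -> R3 @ bar 3 tick 3 v(1, 2): D5 above C4
  -> R2 @ bar 4 tick 0 v(0, 2): D3/C4 m7 -> E3/E4 P8 similar
  -> R7 @ bar 4 tick 0 v(1,): D5->G3 leap 19st
  -> R2 @ bar 6 tick 0 v(1, 2): B3/F4 TT -> A3/E4 P5 similar
  -> R2 @ bar 7 tick 0 v(0, 2): C3/E4 M3 -> F3/F4 P8 similar
  -> R8 @ bar 7 tick 0 v(0, 2): penult P8 not 3rd/6th
  -> R6 @ bar 8 tick 3 v(0, 2): closes on m3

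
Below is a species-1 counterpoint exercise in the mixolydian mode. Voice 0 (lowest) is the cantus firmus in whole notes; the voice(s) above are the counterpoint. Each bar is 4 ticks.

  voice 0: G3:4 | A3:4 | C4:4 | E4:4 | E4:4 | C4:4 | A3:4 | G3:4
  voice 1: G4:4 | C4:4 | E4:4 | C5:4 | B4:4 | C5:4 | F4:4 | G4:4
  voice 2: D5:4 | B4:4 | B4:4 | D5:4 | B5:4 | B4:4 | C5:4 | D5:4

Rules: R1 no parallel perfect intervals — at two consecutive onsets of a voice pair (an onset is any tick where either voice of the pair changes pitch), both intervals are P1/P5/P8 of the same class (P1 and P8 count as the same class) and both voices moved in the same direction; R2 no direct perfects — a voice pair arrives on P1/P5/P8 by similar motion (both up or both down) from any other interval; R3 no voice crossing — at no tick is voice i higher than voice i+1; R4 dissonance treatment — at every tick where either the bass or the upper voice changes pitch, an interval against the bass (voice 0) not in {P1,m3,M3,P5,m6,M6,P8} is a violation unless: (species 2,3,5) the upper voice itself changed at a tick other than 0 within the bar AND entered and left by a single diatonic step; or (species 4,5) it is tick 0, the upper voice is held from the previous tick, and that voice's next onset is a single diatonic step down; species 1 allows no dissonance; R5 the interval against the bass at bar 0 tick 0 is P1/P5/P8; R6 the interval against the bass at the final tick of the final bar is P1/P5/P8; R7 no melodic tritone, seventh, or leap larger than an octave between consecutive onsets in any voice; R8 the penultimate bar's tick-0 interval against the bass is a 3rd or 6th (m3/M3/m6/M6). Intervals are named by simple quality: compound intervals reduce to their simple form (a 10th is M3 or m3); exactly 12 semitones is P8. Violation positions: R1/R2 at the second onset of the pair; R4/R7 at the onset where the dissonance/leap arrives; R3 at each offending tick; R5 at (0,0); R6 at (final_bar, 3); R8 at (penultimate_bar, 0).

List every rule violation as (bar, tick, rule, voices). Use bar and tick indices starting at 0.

bar 0: v0=G3 v1=G4 v2=D5 downbeat P5
bar 1: v0=A3 v1=C4 v2=B4 downbeat M2
bar 2: v0=C4 v1=E4 v2=B4 downbeat M7
bar 3: v0=E4 v1=C5 v2=D5 downbeat m7
bar 4: v0=E4 v1=B4 v2=B5 downbeat P5
bar 5: v0=C4 v1=C5 v2=B4 downbeat M7
bar 6: v0=A3 v1=F4 v2=C5 downbeat m3
bar 7: v0=G3 v1=G4 v2=D5 downbeat P5
  -> R4 @ bar 1 tick 0 v(0, 2): A3/B4 M2 untreated
  -> R4 @ bar 2 tick 0 v(0, 2): C4/B4 M7 untreated
  -> R4 @ bar 3 tick 0 v(0, 2): E4/D5 m7 untreated
  -> R3 @ bar 5 tick 0 v(1, 2): C5 above B4
  -> R4 @ bar 5 tick 0 v(0, 2): C4/B4 M7 untreated
  -> R3 @ bar 5 tick 1 v(1, 2): C5 above B4
  -> R3 @ bar 5 tick 2 v(1, 2): C5 above B4
  -> R3 @ bar 5 tick 3 v(1, 2): C5 above B4
  -> R1 @ bar 7 tick 0 v(1, 2): F4/C5 P5 -> G4/D5 P5 similar

(1, 0, R4, (0, 2))
(2, 0, R4, (0, 2))
(3, 0, R4, (0, 2))
(5, 0, R3, (1, 2))
(5, 0, R4, (0, 2))
(5, 1, R3, (1, 2))
(5, 2, R3, (1, 2))
(5, 3, R3, (1, 2))
(7, 0, R1, (1, 2))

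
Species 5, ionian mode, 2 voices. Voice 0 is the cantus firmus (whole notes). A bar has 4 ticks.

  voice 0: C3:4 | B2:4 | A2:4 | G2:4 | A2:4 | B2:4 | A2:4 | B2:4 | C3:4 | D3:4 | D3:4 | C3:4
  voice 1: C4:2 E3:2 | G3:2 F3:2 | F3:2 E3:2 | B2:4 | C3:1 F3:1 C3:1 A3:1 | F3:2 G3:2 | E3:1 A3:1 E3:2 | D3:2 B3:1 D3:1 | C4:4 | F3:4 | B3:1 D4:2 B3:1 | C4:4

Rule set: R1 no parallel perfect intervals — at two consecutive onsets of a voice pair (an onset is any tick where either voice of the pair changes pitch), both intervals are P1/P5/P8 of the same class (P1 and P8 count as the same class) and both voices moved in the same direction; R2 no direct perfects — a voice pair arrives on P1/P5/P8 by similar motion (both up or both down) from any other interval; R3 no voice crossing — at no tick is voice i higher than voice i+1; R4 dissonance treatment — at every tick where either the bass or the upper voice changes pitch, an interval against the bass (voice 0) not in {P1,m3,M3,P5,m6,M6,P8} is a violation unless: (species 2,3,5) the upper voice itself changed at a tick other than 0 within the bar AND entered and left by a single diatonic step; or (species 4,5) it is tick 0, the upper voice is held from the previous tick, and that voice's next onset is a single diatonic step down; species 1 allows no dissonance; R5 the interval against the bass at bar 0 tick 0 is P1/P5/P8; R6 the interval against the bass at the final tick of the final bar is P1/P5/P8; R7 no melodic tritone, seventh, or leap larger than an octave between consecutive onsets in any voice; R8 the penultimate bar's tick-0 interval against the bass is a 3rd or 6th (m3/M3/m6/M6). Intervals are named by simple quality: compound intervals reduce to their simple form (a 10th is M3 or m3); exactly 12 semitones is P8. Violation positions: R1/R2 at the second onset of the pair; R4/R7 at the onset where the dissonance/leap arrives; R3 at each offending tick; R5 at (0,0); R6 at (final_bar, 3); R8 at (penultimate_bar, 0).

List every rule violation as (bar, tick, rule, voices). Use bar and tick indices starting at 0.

bar 0: v0=C3 v1=C4 downbeat P8
bar 1: v0=B2 v1=G3 downbeat m6
bar 2: v0=A2 v1=F3 downbeat m6
bar 3: v0=G2 v1=B2 downbeat M3
bar 4: v0=A2 v1=C3 downbeat m3
bar 5: v0=B2 v1=F3 downbeat TT
bar 6: v0=A2 v1=E3 downbeat P5
bar 7: v0=B2 v1=D3 downbeat m3
bar 8: v0=C3 v1=C4 downbeat P8
bar 9: v0=D3 v1=F3 downbeat m3
bar 10: v0=D3 v1=B3 downbeat M6
bar 11: v0=C3 v1=C4 downbeat P8
  -> R4 @ bar 5 tick 0 v(0, 1): B2/F3 TT untreated
  -> R2 @ bar 6 tick 0 v(0, 1): B2/G3 m6 -> A2/E3 P5 similar
  -> R2 @ bar 8 tick 0 v(0, 1): B2/D3 m3 -> C3/C4 P8 similar
  -> R7 @ bar 8 tick 0 v(1,): D3->C4 leap 10st
  -> R7 @ bar 10 tick 0 v(1,): F3->B3 leap 6st

(5, 0, R4, (0, 1))
(6, 0, R2, (0, 1))
(8, 0, R2, (0, 1))
(8, 0, R7, (1,))
(10, 0, R7, (1,))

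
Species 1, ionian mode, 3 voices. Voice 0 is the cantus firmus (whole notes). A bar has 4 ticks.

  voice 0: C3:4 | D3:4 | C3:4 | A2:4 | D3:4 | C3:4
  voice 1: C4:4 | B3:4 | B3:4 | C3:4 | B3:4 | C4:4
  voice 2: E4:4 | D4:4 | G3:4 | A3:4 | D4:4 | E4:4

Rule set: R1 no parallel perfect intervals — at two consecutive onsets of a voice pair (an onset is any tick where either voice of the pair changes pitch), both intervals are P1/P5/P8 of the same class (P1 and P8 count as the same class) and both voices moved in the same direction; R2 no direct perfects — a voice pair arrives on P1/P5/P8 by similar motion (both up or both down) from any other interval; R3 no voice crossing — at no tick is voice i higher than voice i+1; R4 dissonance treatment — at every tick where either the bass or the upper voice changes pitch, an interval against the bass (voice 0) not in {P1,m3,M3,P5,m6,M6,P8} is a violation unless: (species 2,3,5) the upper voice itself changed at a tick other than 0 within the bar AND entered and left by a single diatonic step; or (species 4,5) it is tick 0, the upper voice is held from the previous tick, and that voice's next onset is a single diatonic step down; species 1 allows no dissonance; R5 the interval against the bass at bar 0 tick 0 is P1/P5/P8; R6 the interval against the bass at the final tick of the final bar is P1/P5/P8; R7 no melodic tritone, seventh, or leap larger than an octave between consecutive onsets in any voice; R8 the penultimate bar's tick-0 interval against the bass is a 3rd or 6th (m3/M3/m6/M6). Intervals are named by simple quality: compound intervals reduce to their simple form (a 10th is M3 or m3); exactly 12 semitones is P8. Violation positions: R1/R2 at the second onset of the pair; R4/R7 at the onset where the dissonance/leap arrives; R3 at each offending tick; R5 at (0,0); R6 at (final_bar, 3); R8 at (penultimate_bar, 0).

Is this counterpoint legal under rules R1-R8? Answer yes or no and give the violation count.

No (12 violations)

bar 0: v0=C3 v1=C4 v2=E4 (M3)
bar 1: v0=D3 v1=B3 v2=D4 (P8)
bar 2: v0=C3 v1=B3 v2=G3 (P5)
bar 3: v0=A2 v1=C3 v2=A3 (P8)
bar 4: v0=D3 v1=B3 v2=D4 (P8)
bar 5: v0=C3 v1=C4 v2=E4 (M3)
  R5 @ bar0.0: opens on M3
  R2 @ bar2.0: D3/D4 P8 -> C3/G3 P5 similar
  R3 @ bar2.0: B3 above G3
  R4 @ bar2.0: C3/B3 M7 untreated
  R3 @ bar2.1: B3 above G3
  R3 @ bar2.2: B3 above G3
  R3 @ bar2.3: B3 above G3
  R7 @ bar3.0: B3->C3 leap 11st
  R1 @ bar4.0: A2/A3 P8 -> D3/D4 P8 similar
  R7 @ bar4.0: C3->B3 leap 11st
  R8 @ bar4.0: penult P8 not 3rd/6th
  R6 @ bar5.3: closes on M3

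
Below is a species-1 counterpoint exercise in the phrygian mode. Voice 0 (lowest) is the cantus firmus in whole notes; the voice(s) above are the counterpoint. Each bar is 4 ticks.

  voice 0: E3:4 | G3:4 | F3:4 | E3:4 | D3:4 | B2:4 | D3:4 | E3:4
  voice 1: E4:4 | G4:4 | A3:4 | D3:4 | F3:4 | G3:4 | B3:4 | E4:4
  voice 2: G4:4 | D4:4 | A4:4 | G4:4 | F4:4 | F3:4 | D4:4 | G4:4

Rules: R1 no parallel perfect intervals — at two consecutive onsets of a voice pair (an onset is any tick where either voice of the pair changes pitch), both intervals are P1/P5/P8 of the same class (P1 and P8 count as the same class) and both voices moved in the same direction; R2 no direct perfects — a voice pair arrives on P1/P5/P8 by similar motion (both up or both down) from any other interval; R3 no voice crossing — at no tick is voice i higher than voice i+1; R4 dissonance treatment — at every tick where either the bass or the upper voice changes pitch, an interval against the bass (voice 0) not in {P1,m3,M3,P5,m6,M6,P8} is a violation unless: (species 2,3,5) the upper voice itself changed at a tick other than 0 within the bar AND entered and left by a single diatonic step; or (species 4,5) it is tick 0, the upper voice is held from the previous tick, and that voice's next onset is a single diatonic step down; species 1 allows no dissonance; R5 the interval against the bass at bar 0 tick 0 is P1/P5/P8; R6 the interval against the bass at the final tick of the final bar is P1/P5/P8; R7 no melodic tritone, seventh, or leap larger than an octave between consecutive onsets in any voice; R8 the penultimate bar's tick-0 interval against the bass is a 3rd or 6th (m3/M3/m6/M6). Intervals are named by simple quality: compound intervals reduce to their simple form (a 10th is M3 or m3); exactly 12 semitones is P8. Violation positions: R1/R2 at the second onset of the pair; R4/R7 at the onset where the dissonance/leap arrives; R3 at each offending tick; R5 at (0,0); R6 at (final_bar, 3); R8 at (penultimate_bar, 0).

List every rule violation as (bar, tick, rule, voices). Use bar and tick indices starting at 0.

(0, 0, R5, (0, 2))
(1, 0, R1, (0, 1))
(1, 0, R3, (1, 2))
(1, 1, R3, (1, 2))
(1, 2, R3, (1, 2))
(1, 3, R3, (1, 2))
(2, 0, R7, (1,))
(3, 0, R3, (0, 1))
(3, 0, R4, (0, 1))
(3, 1, R3, (0, 1))
(3, 2, R3, (0, 1))
(3, 3, R3, (0, 1))
(5, 0, R3, (1, 2))
(5, 0, R4, (0, 2))
(5, 1, R3, (1, 2))
(5, 2, R3, (1, 2))
(5, 3, R3, (1, 2))
(6, 0, R2, (0, 2))
(6, 0, R8, (0, 2))
(7, 0, R2, (0, 1))
(7, 3, R6, (0, 2))

bar 0: v0=E3 v1=E4 v2=G4 downbeat m3
bar 1: v0=G3 v1=G4 v2=D4 downbeat P5
bar 2: v0=F3 v1=A3 v2=A4 downbeat M3
bar 3: v0=E3 v1=D3 v2=G4 downbeat m3
bar 4: v0=D3 v1=F3 v2=F4 downbeat m3
bar 5: v0=B2 v1=G3 v2=F3 downbeat TT
bar 6: v0=D3 v1=B3 v2=D4 downbeat P8
bar 7: v0=E3 v1=E4 v2=G4 downbeat m3
  -> R5 @ bar 0 tick 0 v(0, 2): opens on m3
  -> R1 @ bar 1 tick 0 v(0, 1): E3/E4 P8 -> G3/G4 P8 similar
  -> R3 @ bar 1 tick 0 v(1, 2): G4 above D4
  -> R3 @ bar 1 tick 1 v(1, 2): G4 above D4
  -> R3 @ bar 1 tick 2 v(1, 2): G4 above D4
  -> R3 @ bar 1 tick 3 v(1, 2): G4 above D4
  -> R7 @ bar 2 tick 0 v(1,): G4->A3 leap 10st
  -> R3 @ bar 3 tick 0 v(0, 1): E3 above D3
  -> R4 @ bar 3 tick 0 v(0, 1): E3/D3 M2 untreated
  -> R3 @ bar 3 tick 1 v(0, 1): E3 above D3
  -> R3 @ bar 3 tick 2 v(0, 1): E3 above D3
  -> R3 @ bar 3 tick 3 v(0, 1): E3 above D3
  -> R3 @ bar 5 tick 0 v(1, 2): G3 above F3
  -> R4 @ bar 5 tick 0 v(0, 2): B2/F3 TT untreated
  -> R3 @ bar 5 tick 1 v(1, 2): G3 above F3
  -> R3 @ bar 5 tick 2 v(1, 2): G3 above F3
  -> R3 @ bar 5 tick 3 v(1, 2): G3 above F3
  -> R2 @ bar 6 tick 0 v(0, 2): B2/F3 TT -> D3/D4 P8 similar
  -> R8 @ bar 6 tick 0 v(0, 2): penult P8 not 3rd/6th
  -> R2 @ bar 7 tick 0 v(0, 1): D3/B3 M6 -> E3/E4 P8 similar
  -> R6 @ bar 7 tick 3 v(0, 2): closes on m3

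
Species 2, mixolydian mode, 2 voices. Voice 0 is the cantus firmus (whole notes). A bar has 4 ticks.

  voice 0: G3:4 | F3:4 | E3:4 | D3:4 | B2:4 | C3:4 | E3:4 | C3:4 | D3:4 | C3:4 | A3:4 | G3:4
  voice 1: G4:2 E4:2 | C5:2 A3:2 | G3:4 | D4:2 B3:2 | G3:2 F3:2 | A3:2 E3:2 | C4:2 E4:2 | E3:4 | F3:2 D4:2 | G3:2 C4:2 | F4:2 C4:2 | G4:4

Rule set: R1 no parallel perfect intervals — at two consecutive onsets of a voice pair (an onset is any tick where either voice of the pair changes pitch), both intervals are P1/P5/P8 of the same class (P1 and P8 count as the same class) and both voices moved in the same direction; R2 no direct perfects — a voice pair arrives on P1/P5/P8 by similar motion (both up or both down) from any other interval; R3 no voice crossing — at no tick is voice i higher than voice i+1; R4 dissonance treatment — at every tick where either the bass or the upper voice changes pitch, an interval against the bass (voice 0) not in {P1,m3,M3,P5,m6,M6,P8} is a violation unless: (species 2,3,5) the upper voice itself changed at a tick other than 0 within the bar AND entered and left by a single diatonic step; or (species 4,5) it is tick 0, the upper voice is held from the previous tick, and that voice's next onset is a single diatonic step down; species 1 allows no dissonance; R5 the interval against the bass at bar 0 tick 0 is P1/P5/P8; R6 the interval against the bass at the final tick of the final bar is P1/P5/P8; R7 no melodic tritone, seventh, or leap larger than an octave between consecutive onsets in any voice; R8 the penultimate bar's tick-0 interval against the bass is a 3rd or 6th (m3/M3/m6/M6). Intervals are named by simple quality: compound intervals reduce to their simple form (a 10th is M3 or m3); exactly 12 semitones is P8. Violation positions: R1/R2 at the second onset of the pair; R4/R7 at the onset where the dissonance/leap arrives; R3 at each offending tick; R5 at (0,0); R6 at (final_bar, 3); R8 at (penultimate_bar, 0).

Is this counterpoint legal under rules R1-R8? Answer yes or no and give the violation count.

No (3 violations)

bar 0: v0=G3 v1=G4 (P8)
bar 1: v0=F3 v1=C5 (P5)
bar 2: v0=E3 v1=G3 (m3)
bar 3: v0=D3 v1=D4 (P8)
bar 4: v0=B2 v1=G3 (m6)
bar 5: v0=C3 v1=A3 (M6)
bar 6: v0=E3 v1=C4 (m6)
bar 7: v0=C3 v1=E3 (M3)
bar 8: v0=D3 v1=F3 (m3)
bar 9: v0=C3 v1=G3 (P5)
bar 10: v0=A3 v1=F4 (m6)
bar 11: v0=G3 v1=G4 (P8)
  R7 @ bar1.2: C5->A3 leap 15st
  R4 @ bar4.2: B2/F3 TT untreated
  R2 @ bar9.0: D3/D4 P8 -> C3/G3 P5 similar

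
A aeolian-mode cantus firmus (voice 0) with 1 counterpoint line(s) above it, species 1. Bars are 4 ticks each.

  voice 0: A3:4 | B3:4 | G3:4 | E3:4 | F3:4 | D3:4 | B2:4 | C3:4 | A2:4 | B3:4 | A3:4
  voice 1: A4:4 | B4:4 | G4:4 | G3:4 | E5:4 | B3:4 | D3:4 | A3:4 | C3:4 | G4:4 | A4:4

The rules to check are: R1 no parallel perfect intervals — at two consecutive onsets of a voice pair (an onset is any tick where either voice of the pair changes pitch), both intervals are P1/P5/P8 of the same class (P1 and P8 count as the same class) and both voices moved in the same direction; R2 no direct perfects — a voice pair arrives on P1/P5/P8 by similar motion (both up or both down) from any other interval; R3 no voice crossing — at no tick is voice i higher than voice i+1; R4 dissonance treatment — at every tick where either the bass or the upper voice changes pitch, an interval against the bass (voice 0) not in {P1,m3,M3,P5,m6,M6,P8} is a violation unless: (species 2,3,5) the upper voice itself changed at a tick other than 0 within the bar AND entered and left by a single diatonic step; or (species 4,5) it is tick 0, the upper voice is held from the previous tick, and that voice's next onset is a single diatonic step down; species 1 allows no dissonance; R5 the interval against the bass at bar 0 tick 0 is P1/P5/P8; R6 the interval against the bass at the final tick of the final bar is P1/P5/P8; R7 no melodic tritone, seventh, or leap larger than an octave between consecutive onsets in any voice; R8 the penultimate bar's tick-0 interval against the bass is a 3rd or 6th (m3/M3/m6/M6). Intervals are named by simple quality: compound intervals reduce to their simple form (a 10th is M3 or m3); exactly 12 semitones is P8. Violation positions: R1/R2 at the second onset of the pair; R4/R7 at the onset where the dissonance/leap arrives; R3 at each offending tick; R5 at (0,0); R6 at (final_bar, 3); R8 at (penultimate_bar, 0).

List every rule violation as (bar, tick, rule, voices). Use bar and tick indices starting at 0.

(1, 0, R1, (0, 1))
(2, 0, R1, (0, 1))
(4, 0, R4, (0, 1))
(4, 0, R7, (1,))
(5, 0, R7, (1,))
(9, 0, R7, (0,))
(9, 0, R7, (1,))

bar 0: v0=A3 v1=A4 downbeat P8
bar 1: v0=B3 v1=B4 downbeat P8
bar 2: v0=G3 v1=G4 downbeat P8
bar 3: v0=E3 v1=G3 downbeat m3
bar 4: v0=F3 v1=E5 downbeat M7
bar 5: v0=D3 v1=B3 downbeat M6
bar 6: v0=B2 v1=D3 downbeat m3
bar 7: v0=C3 v1=A3 downbeat M6
bar 8: v0=A2 v1=C3 downbeat m3
bar 9: v0=B3 v1=G4 downbeat m6
bar 10: v0=A3 v1=A4 downbeat P8
  -> R1 @ bar 1 tick 0 v(0, 1): A3/A4 P8 -> B3/B4 P8 similar
  -> R1 @ bar 2 tick 0 v(0, 1): B3/B4 P8 -> G3/G4 P8 similar
  -> R4 @ bar 4 tick 0 v(0, 1): F3/E5 M7 untreated
  -> R7 @ bar 4 tick 0 v(1,): G3->E5 leap 21st
  -> R7 @ bar 5 tick 0 v(1,): E5->B3 leap 17st
  -> R7 @ bar 9 tick 0 v(0,): A2->B3 leap 14st
  -> R7 @ bar 9 tick 0 v(1,): C3->G4 leap 19st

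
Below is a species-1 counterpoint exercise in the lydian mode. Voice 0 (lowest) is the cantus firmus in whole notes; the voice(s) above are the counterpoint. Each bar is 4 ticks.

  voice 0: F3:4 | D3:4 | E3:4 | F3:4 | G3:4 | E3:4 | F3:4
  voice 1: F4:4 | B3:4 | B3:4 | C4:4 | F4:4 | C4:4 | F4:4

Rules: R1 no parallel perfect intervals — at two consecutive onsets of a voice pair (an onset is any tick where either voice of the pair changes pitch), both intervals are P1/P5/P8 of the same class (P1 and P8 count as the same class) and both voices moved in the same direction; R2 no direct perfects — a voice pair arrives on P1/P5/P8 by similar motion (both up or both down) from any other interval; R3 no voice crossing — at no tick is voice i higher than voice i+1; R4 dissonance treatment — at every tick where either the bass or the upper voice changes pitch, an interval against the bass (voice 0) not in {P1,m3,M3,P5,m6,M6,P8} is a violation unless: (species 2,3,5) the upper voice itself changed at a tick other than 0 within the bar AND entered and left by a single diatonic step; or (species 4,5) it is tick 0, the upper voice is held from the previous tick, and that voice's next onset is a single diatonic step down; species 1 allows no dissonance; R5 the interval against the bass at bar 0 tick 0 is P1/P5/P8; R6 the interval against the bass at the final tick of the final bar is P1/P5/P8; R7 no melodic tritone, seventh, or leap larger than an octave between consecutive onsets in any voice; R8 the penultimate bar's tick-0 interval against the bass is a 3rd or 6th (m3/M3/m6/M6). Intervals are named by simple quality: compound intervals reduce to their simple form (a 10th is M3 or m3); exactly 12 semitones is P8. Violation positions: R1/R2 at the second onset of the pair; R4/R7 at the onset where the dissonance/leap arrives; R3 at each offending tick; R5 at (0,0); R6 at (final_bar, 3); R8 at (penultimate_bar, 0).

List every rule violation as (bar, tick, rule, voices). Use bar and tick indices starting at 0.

(1, 0, R7, (1,))
(3, 0, R1, (0, 1))
(4, 0, R4, (0, 1))
(6, 0, R2, (0, 1))

bar 0: v0=F3 v1=F4 downbeat P8
bar 1: v0=D3 v1=B3 downbeat M6
bar 2: v0=E3 v1=B3 downbeat P5
bar 3: v0=F3 v1=C4 downbeat P5
bar 4: v0=G3 v1=F4 downbeat m7
bar 5: v0=E3 v1=C4 downbeat m6
bar 6: v0=F3 v1=F4 downbeat P8
  -> R7 @ bar 1 tick 0 v(1,): F4->B3 leap 6st
  -> R1 @ bar 3 tick 0 v(0, 1): E3/B3 P5 -> F3/C4 P5 similar
  -> R4 @ bar 4 tick 0 v(0, 1): G3/F4 m7 untreated
  -> R2 @ bar 6 tick 0 v(0, 1): E3/C4 m6 -> F3/F4 P8 similar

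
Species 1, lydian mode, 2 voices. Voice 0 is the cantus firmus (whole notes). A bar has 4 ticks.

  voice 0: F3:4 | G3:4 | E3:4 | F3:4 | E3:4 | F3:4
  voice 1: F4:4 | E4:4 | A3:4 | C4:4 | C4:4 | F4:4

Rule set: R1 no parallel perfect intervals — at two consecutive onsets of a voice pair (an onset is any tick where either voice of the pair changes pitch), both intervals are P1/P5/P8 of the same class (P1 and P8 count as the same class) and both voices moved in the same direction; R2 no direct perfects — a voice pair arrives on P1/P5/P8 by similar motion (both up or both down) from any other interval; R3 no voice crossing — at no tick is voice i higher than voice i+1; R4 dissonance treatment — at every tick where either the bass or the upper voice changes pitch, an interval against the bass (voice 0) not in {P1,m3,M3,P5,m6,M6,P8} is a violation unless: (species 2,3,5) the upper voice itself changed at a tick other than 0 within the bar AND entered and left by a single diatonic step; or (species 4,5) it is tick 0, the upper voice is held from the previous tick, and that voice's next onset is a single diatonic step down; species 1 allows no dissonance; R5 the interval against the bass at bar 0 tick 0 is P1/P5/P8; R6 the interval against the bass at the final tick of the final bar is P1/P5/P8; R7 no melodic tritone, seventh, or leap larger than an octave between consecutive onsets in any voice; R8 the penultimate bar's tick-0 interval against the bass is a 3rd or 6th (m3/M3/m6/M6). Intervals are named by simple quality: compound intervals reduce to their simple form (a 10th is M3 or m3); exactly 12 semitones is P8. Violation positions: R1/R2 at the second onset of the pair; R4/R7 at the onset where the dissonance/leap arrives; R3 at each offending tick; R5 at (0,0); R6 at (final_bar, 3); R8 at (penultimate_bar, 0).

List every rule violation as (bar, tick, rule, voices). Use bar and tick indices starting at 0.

bar 0: v0=F3 v1=F4 downbeat P8
bar 1: v0=G3 v1=E4 downbeat M6
bar 2: v0=E3 v1=A3 downbeat P4
bar 3: v0=F3 v1=C4 downbeat P5
bar 4: v0=E3 v1=C4 downbeat m6
bar 5: v0=F3 v1=F4 downbeat P8
  -> R4 @ bar 2 tick 0 v(0, 1): E3/A3 P4 untreated
  -> R2 @ bar 3 tick 0 v(0, 1): E3/A3 P4 -> F3/C4 P5 similar
  -> R2 @ bar 5 tick 0 v(0, 1): E3/C4 m6 -> F3/F4 P8 similar

(2, 0, R4, (0, 1))
(3, 0, R2, (0, 1))
(5, 0, R2, (0, 1))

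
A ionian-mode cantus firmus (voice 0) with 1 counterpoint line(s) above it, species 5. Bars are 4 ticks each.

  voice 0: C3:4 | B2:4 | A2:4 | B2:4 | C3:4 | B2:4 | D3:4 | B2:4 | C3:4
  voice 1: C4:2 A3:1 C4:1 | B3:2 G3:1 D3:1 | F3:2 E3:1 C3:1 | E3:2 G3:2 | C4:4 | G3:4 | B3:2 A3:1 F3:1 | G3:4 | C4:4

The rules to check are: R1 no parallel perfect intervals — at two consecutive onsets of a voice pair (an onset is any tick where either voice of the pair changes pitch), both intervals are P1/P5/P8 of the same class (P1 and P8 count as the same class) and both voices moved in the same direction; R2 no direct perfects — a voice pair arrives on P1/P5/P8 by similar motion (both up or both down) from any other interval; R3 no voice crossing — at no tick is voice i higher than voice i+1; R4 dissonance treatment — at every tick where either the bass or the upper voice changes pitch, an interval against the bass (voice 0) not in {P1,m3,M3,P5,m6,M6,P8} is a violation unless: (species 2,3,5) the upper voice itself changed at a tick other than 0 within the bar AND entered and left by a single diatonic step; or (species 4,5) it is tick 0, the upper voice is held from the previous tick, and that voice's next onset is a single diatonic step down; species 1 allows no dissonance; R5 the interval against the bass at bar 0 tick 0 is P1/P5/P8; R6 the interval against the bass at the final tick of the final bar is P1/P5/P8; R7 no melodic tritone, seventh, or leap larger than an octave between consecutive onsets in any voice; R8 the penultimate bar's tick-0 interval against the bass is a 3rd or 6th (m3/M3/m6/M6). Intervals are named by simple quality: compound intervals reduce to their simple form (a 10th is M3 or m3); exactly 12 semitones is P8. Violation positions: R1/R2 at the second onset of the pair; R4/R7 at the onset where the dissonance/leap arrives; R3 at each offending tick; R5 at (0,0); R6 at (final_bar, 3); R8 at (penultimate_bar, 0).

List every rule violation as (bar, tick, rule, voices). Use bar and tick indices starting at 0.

bar 0: v0=C3 v1=C4 downbeat P8
bar 1: v0=B2 v1=B3 downbeat P8
bar 2: v0=A2 v1=F3 downbeat m6
bar 3: v0=B2 v1=E3 downbeat P4
bar 4: v0=C3 v1=C4 downbeat P8
bar 5: v0=B2 v1=G3 downbeat m6
bar 6: v0=D3 v1=B3 downbeat M6
bar 7: v0=B2 v1=G3 downbeat m6
bar 8: v0=C3 v1=C4 downbeat P8
  -> R1 @ bar 1 tick 0 v(0, 1): C3/C4 P8 -> B2/B3 P8 similar
  -> R4 @ bar 3 tick 0 v(0, 1): B2/E3 P4 untreated
  -> R2 @ bar 4 tick 0 v(0, 1): B2/G3 m6 -> C3/C4 P8 similar
  -> R2 @ bar 8 tick 0 v(0, 1): B2/G3 m6 -> C3/C4 P8 similar

(1, 0, R1, (0, 1))
(3, 0, R4, (0, 1))
(4, 0, R2, (0, 1))
(8, 0, R2, (0, 1))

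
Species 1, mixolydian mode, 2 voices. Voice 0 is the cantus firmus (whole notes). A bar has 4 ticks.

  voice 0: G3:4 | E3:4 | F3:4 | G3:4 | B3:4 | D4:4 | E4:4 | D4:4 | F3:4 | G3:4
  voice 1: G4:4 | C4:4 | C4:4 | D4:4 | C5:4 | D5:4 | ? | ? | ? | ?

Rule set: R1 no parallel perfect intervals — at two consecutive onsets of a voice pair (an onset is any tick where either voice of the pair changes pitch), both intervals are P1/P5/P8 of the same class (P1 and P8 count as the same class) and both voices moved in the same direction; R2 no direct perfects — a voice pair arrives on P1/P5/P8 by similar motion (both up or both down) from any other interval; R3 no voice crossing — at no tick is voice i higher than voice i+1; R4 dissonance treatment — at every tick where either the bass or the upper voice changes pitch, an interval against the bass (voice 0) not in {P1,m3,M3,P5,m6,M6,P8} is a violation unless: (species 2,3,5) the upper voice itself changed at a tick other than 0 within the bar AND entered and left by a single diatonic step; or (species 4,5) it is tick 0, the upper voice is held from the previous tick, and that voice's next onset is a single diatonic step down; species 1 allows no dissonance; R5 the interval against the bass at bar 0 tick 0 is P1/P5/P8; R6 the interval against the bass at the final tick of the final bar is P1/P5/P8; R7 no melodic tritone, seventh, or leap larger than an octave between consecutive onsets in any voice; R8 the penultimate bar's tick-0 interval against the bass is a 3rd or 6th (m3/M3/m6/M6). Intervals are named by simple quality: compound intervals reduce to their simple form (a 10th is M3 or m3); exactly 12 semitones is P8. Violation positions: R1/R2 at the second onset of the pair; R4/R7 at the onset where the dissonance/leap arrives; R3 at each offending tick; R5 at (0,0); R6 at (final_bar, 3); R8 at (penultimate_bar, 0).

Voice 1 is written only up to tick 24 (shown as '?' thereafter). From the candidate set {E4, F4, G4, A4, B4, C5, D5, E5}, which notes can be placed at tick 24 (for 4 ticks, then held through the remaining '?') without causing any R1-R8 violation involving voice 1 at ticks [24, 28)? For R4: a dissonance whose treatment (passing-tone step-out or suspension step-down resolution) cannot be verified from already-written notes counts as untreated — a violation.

E4: violates R7
F4: violates R4
G4: legal
A4: violates R4
B4: legal
C5: legal
D5: violates R4
E5: violates R1

{B4, C5, G4}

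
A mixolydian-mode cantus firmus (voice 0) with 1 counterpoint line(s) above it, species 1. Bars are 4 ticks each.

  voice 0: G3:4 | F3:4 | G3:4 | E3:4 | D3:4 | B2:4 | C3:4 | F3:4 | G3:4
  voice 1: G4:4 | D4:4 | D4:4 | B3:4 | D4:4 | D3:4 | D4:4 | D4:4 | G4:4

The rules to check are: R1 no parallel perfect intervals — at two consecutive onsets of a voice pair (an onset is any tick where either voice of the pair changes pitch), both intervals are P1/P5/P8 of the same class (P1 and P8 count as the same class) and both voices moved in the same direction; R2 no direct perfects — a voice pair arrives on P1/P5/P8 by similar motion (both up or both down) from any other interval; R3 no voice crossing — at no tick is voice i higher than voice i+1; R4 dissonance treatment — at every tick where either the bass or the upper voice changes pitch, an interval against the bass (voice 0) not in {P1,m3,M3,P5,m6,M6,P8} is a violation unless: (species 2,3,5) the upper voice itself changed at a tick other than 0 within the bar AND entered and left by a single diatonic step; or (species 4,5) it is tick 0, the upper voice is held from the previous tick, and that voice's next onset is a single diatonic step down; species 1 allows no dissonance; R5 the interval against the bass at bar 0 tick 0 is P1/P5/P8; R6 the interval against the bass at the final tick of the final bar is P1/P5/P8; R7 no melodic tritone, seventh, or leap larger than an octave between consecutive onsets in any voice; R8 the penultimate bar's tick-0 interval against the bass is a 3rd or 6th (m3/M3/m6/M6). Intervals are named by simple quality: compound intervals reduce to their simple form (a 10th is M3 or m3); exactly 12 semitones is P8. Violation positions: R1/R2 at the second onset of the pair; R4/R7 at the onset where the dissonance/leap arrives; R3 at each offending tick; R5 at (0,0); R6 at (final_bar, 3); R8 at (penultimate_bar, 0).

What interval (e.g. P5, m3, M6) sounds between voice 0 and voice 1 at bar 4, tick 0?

voice 0=D3 voice 1=D4 -> P8

P8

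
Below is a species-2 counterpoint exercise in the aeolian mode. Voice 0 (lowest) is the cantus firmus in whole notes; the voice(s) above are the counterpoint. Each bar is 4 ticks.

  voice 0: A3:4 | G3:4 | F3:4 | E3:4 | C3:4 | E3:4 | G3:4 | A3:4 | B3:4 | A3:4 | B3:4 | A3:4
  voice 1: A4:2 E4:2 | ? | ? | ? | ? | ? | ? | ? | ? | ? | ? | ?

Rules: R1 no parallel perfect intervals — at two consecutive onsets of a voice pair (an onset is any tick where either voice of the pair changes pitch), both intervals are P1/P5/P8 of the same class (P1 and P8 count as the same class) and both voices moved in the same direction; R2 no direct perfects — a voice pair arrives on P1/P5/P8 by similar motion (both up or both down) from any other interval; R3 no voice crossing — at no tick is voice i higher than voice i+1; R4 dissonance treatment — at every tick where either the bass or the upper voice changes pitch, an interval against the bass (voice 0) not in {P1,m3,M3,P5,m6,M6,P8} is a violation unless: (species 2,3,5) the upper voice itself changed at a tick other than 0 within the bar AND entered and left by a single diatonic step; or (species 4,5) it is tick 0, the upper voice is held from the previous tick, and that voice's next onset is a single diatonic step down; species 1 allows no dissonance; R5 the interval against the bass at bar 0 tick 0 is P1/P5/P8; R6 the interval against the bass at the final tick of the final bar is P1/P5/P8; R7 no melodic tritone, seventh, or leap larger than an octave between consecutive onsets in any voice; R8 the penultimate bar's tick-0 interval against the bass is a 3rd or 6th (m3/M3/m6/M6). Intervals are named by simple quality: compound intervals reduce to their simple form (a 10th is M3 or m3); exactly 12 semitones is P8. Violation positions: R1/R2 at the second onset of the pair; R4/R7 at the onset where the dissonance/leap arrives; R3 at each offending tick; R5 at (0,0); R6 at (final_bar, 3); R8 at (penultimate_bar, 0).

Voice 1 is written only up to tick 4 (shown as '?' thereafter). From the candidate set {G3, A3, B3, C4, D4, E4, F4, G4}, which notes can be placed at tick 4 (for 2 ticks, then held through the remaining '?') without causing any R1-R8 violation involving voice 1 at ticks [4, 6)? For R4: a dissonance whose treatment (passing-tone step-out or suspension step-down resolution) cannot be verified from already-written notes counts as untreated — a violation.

G3: violates R2
A3: violates R4
B3: legal
C4: violates R4
D4: violates R1
E4: legal
F4: violates R4
G4: legal

{B3, E4, G4}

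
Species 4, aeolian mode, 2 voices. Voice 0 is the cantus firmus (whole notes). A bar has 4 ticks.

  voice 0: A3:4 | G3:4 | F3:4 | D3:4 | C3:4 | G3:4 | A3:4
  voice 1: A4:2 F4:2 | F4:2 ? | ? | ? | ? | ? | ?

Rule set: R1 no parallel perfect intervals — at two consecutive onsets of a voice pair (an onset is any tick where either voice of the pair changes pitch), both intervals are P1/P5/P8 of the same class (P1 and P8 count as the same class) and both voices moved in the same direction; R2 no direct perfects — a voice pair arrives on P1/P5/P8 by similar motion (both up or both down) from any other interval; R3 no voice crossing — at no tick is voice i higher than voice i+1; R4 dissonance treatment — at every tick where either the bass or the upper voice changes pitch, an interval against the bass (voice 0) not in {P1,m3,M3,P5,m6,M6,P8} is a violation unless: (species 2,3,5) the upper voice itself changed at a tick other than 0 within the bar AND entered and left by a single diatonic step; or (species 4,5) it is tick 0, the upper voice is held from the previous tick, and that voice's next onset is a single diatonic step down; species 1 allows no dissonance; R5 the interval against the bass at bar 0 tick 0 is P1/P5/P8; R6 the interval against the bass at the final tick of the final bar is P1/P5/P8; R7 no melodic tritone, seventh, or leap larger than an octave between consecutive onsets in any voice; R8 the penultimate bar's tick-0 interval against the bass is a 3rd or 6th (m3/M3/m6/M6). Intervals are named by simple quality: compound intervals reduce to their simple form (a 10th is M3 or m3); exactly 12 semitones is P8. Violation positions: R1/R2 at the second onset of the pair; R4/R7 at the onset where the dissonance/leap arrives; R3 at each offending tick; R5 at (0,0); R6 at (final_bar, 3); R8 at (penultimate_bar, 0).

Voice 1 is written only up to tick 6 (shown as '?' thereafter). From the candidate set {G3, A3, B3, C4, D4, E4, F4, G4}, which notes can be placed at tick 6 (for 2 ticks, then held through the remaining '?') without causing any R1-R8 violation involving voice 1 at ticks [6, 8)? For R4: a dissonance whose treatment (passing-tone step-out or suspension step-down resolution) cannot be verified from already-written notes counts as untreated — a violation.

G3: violates R7
A3: violates R4
B3: violates R7
C4: violates R4
D4: legal
E4: legal
F4: legal
G4: legal

{D4, E4, F4, G4}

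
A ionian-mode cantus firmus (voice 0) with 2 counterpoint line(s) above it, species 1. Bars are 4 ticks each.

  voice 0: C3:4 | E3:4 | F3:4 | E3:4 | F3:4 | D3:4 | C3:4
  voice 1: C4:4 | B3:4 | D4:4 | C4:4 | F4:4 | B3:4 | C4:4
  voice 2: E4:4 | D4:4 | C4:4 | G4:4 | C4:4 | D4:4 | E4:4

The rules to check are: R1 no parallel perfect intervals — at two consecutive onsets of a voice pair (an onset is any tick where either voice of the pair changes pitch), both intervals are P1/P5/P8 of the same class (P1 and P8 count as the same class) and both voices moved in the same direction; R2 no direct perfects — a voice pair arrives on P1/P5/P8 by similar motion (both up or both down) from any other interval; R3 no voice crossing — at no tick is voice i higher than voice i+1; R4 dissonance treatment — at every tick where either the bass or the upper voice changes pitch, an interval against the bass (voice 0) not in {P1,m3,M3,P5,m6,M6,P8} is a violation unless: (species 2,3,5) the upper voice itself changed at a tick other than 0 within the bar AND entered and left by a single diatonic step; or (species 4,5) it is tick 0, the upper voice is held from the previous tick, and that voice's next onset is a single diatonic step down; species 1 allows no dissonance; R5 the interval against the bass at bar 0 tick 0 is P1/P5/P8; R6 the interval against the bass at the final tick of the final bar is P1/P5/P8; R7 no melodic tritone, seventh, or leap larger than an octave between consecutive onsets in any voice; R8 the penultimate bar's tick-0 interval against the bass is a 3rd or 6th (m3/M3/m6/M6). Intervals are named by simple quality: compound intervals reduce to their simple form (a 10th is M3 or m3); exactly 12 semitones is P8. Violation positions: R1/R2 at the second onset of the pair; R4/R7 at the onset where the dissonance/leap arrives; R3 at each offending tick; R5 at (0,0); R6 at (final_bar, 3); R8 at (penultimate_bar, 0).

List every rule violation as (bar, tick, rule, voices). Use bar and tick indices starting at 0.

bar 0: v0=C3 v1=C4 v2=E4 downbeat M3
bar 1: v0=E3 v1=B3 v2=D4 downbeat m7
bar 2: v0=F3 v1=D4 v2=C4 downbeat P5
bar 3: v0=E3 v1=C4 v2=G4 downbeat m3
bar 4: v0=F3 v1=F4 v2=C4 downbeat P5
bar 5: v0=D3 v1=B3 v2=D4 downbeat P8
bar 6: v0=C3 v1=C4 v2=E4 downbeat M3
  -> R5 @ bar 0 tick 0 v(0, 2): opens on M3
  -> R4 @ bar 1 tick 0 v(0, 2): E3/D4 m7 untreated
  -> R3 @ bar 2 tick 0 v(1, 2): D4 above C4
  -> R3 @ bar 2 tick 1 v(1, 2): D4 above C4
  -> R3 @ bar 2 tick 2 v(1, 2): D4 above C4
  -> R3 @ bar 2 tick 3 v(1, 2): D4 above C4
  -> R2 @ bar 4 tick 0 v(0, 1): E3/C4 m6 -> F3/F4 P8 similar
  -> R3 @ bar 4 tick 0 v(1, 2): F4 above C4
  -> R3 @ bar 4 tick 1 v(1, 2): F4 above C4
  -> R3 @ bar 4 tick 2 v(1, 2): F4 above C4
  -> R3 @ bar 4 tick 3 v(1, 2): F4 above C4
  -> R7 @ bar 5 tick 0 v(1,): F4->B3 leap 6st
  -> R8 @ bar 5 tick 0 v(0, 2): penult P8 not 3rd/6th
  -> R6 @ bar 6 tick 3 v(0, 2): closes on M3

(0, 0, R5, (0, 2))
(1, 0, R4, (0, 2))
(2, 0, R3, (1, 2))
(2, 1, R3, (1, 2))
(2, 2, R3, (1, 2))
(2, 3, R3, (1, 2))
(4, 0, R2, (0, 1))
(4, 0, R3, (1, 2))
(4, 1, R3, (1, 2))
(4, 2, R3, (1, 2))
(4, 3, R3, (1, 2))
(5, 0, R7, (1,))
(5, 0, R8, (0, 2))
(6, 3, R6, (0, 2))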